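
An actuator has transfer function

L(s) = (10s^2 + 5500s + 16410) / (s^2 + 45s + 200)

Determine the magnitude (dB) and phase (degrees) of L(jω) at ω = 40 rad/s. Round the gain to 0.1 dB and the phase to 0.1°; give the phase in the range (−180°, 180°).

39.7 dB, -38.0°

Substitute s = j40:
Numerator: 10(j40)^2 + 5500(j40) + 16410 = 410 + j220000
Denominator: (j40)^2 + 45(j40) + 200 = -1400 + j1800
|N| = √(410² + 220000²) ≈ 2.2e+05, ∠N ≈ 89.89°
|D| = √(1400² + 1800²) ≈ 2280.4, ∠D ≈ 127.87°
|L| = 2.2e+05 / 2280.4 ≈ 96.474
Gain = 20 log₁₀(96.474) ≈ 39.69 dB
∠L = 89.89° − 127.87° = -37.98°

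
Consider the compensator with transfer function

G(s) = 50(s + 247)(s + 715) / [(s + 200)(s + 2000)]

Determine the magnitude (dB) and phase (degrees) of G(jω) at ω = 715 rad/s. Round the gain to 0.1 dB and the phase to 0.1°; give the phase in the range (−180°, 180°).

27.7 dB, 21.9°

At s = jω = j715:
zero (s+247): 247 + j715 → |·| = √(247²+715²) = √572234 ≈ 756.46, ∠ = arctan(715/247) ≈ 70.94°
zero (s+715): 715 + j715 → |·| = √(715²+715²) = √1022450 ≈ 1011.2, ∠ = arctan(715/715) ≈ 45.00°
pole (s+200): 200 + j715 → |·| = √(200²+715²) = √551225 ≈ 742.45, ∠ = arctan(715/200) ≈ 74.37°
pole (s+2000): 2000 + j715 → |·| = √(2000²+715²) = √4511225 ≈ 2124, ∠ = arctan(715/2000) ≈ 19.67°
|G| = 50 · 7.6493e+05 / 1.577e+06 ≈ 24.253
Gain = 20 log₁₀(24.253) ≈ 27.70 dB
∠G = 115.94° − 94.04° = 21.90°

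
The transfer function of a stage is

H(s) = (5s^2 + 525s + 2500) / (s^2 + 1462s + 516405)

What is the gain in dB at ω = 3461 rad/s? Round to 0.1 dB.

Substitute s = j3461:
Numerator: 5(j3461)^2 + 525(j3461) + 2500 = -59890105 + j1817025
Denominator: (j3461)^2 + 1462(j3461) + 516405 = -11462116 + j5059982
|N| = √(59890105² + 1817025²) ≈ 5.9918e+07, ∠N ≈ 178.26°
|D| = √(11462116² + 5059982²) ≈ 1.2529e+07, ∠D ≈ 156.18°
|H| = 5.9918e+07 / 1.2529e+07 ≈ 4.7823
Gain = 20 log₁₀(4.7823) ≈ 13.59 dB

13.6 dB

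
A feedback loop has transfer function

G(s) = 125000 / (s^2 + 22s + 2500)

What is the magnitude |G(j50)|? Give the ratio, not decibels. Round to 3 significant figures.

At s = jω = j50:
quadratic: (j50)² + 22·j50 + 2500 = 0 + j1100 → |·| ≈ 1100, ∠ ≈ 90.00°
|G| = 125000 / 1100 ≈ 113.64

114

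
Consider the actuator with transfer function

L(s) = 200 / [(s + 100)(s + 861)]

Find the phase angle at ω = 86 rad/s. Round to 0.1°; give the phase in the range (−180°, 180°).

-46.4°

At s = jω = j86:
pole (s+100): 100 + j86 → |·| = √(100²+86²) = √17396 ≈ 131.89, ∠ = arctan(86/100) ≈ 40.70°
pole (s+861): 861 + j86 → |·| = √(861²+86²) = √748717 ≈ 865.28, ∠ = arctan(86/861) ≈ 5.70°
∠L = 0.00° − 46.40° = -46.40°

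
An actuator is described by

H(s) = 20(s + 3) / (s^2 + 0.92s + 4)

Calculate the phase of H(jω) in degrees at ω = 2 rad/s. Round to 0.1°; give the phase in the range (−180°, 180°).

-56.3°

At s = jω = j2:
zero (s+3): 3 + j2 → |·| = √(3²+2²) = √13 ≈ 3.6056, ∠ = arctan(2/3) ≈ 33.69°
quadratic: (j2)² + 0.92·j2 + 4 = 0 + j1.84 → |·| ≈ 1.84, ∠ ≈ 90.00°
∠H = 33.69° − 90.00° = -56.31°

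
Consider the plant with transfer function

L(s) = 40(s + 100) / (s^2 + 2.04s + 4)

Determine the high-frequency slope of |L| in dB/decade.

-20 dB/decade

Each pole contributes −20 dB/decade at high frequency; each zero contributes +20 dB/decade.
Net: 1 zero(s) − 2 pole(s) → -20 dB/decade.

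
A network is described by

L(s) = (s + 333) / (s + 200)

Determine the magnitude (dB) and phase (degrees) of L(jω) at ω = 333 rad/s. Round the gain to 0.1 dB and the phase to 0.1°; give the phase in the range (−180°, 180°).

1.7 dB, -14.0°

Substitute s = j333:
Numerator: (j333) + 333 = 333 + j333
Denominator: (j333) + 200 = 200 + j333
|N| = √(333² + 333²) ≈ 470.93, ∠N ≈ 45.00°
|D| = √(200² + 333²) ≈ 388.44, ∠D ≈ 59.01°
|L| = 470.93 / 388.44 ≈ 1.2124
Gain = 20 log₁₀(1.2124) ≈ 1.67 dB
∠L = 45.00° − 59.01° = -14.01°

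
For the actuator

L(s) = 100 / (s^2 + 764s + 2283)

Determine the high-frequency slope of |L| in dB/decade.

-40 dB/decade

Each pole contributes −20 dB/decade at high frequency; each zero contributes +20 dB/decade.
Net: 0 zero(s) − 2 pole(s) → -40 dB/decade.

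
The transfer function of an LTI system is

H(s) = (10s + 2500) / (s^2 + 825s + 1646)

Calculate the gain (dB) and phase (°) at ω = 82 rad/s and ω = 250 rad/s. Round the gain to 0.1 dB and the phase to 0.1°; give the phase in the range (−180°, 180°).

ω = 82: -28.2 dB, -76.1°; ω = 250: -35.7 dB, -61.4°

Substitute s = j82:
Numerator: 10(j82) + 2500 = 2500 + j820
Denominator: (j82)^2 + 825(j82) + 1646 = -5078 + j67650
|N| = √(2500² + 820²) ≈ 2631, ∠N ≈ 18.16°
|D| = √(5078² + 67650²) ≈ 67840, ∠D ≈ 94.29°
|H| = 2631 / 67840 ≈ 0.038782
Gain = 20 log₁₀(0.038782) ≈ -28.23 dB
∠H = 18.16° − 94.29° = -76.13°

Substitute s = j250:
Numerator: 10(j250) + 2500 = 2500 + j2500
Denominator: (j250)^2 + 825(j250) + 1646 = -60854 + j206250
|N| = √(2500² + 2500²) ≈ 3535.5, ∠N ≈ 45.00°
|D| = √(60854² + 206250²) ≈ 2.1504e+05, ∠D ≈ 106.44°
|H| = 3535.5 / 2.1504e+05 ≈ 0.016441
Gain = 20 log₁₀(0.016441) ≈ -35.68 dB
∠H = 45.00° − 106.44° = -61.44°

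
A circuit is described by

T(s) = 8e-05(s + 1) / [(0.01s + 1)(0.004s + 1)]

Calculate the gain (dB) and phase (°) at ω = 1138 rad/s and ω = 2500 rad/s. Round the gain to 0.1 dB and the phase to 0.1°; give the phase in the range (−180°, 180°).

At ω = 1138 rad/s:
zero (1 + j1138·1) = 1 + j1138 → |·| ≈ 1138, ∠ ≈ 89.95°
pole (1 + j1138·0.01) = 1 + j11.38 → |·| ≈ 11.424, ∠ ≈ 84.98°
pole (1 + j1138·0.004) = 1 + j4.552 → |·| ≈ 4.6605, ∠ ≈ 77.61°
|T| = 8e-05 · 1138 / (11.424 · 4.6605) ≈ 0.0017099
Gain = 20 log₁₀(0.0017099) ≈ -55.34 dB
∠T = (89.95°) − (84.98° + 77.61°) = -72.64°

At ω = 2500 rad/s:
zero (1 + j2500·1) = 1 + j2500 → |·| ≈ 2500, ∠ ≈ 89.98°
pole (1 + j2500·0.01) = 1 + j25 → |·| ≈ 25.02, ∠ ≈ 87.71°
pole (1 + j2500·0.004) = 1 + j10 → |·| ≈ 10.05, ∠ ≈ 84.29°
|T| = 8e-05 · 2500 / (25.02 · 10.05) ≈ 0.00079538
Gain = 20 log₁₀(0.00079538) ≈ -61.99 dB
∠T = (89.98°) − (87.71° + 84.29°) = -82.02°

ω = 1138: -55.3 dB, -72.6°; ω = 2500: -62.0 dB, -82.0°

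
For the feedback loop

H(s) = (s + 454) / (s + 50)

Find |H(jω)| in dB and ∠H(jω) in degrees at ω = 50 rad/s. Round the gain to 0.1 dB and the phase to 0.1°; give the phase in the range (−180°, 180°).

16.2 dB, -38.7°

At s = jω = j50:
zero (s+454): 454 + j50 → |·| = √(454²+50²) = √208616 ≈ 456.75, ∠ = arctan(50/454) ≈ 6.28°
pole (s+50): 50 + j50 → |·| = √(50²+50²) = √5000 ≈ 70.711, ∠ = arctan(50/50) ≈ 45.00°
|H| = 1 · 456.75 / 70.711 ≈ 6.4594
Gain = 20 log₁₀(6.4594) ≈ 16.20 dB
∠H = 6.28° − 45.00° = -38.72°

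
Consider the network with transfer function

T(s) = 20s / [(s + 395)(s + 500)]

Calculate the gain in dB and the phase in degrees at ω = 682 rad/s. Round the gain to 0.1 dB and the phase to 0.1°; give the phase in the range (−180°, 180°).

-33.8 dB, -23.7°

At s = jω = j682:
zero at origin: s = j682 → |·| = 682, ∠ = 90.00°
pole (s+395): 395 + j682 → |·| = √(395²+682²) = √621149 ≈ 788.13, ∠ = arctan(682/395) ≈ 59.92°
pole (s+500): 500 + j682 → |·| = √(500²+682²) = √715124 ≈ 845.65, ∠ = arctan(682/500) ≈ 53.75°
|T| = 20 · 682 / 6.6648e+05 ≈ 0.020466
Gain = 20 log₁₀(0.020466) ≈ -33.78 dB
∠T = 90.00° − 113.67° = -23.67°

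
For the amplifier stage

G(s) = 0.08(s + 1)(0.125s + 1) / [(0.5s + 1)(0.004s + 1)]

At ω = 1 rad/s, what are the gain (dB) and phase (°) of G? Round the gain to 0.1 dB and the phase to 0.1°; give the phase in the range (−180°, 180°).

At ω = 1 rad/s:
zero (1 + j1·1) = 1 + j1 → |·| ≈ 1.4142, ∠ ≈ 45.00°
zero (1 + j1·0.125) = 1 + j0.125 → |·| ≈ 1.0078, ∠ ≈ 7.13°
pole (1 + j1·0.5) = 1 + j0.5 → |·| ≈ 1.118, ∠ ≈ 26.57°
pole (1 + j1·0.004) = 1 + j0.004 → |·| ≈ 1, ∠ ≈ 0.23°
|G| = 0.08 · 1.4142 · 1.0078 / (1.118 · 1) ≈ 0.10198
Gain = 20 log₁₀(0.10198) ≈ -19.83 dB
∠G = (45.00° + 7.13°) − (26.57° + 0.23°) = 25.33°

-19.8 dB, 25.3°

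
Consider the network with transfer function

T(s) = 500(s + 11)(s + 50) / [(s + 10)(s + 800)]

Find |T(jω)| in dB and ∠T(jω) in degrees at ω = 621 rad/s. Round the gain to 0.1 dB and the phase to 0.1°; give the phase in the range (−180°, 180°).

49.8 dB, 47.5°

At s = jω = j621:
zero (s+11): 11 + j621 → |·| = √(11²+621²) = √385762 ≈ 621.1, ∠ = arctan(621/11) ≈ 88.99°
zero (s+50): 50 + j621 → |·| = √(50²+621²) = √388141 ≈ 623.01, ∠ = arctan(621/50) ≈ 85.40°
pole (s+10): 10 + j621 → |·| = √(10²+621²) = √385741 ≈ 621.08, ∠ = arctan(621/10) ≈ 89.08°
pole (s+800): 800 + j621 → |·| = √(800²+621²) = √1025641 ≈ 1012.7, ∠ = arctan(621/800) ≈ 37.82°
|T| = 500 · 3.8695e+05 / 6.2897e+05 ≈ 307.61
Gain = 20 log₁₀(307.61) ≈ 49.76 dB
∠T = 174.39° − 126.90° = 47.49°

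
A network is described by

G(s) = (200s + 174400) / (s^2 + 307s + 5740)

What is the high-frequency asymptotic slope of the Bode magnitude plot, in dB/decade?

-20 dB/decade

Each pole contributes −20 dB/decade at high frequency; each zero contributes +20 dB/decade.
Net: 1 zero(s) − 2 pole(s) → -20 dB/decade.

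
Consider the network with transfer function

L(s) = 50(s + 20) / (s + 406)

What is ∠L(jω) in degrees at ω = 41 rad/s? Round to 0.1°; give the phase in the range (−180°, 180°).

58.2°

At s = jω = j41:
zero (s+20): 20 + j41 → |·| = √(20²+41²) = √2081 ≈ 45.618, ∠ = arctan(41/20) ≈ 64.00°
pole (s+406): 406 + j41 → |·| = √(406²+41²) = √166517 ≈ 408.06, ∠ = arctan(41/406) ≈ 5.77°
∠L = 64.00° − 5.77° = 58.23°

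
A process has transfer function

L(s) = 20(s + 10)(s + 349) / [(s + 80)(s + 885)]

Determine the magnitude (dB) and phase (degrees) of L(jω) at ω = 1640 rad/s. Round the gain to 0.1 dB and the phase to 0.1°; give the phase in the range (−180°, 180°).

At s = jω = j1640:
zero (s+10): 10 + j1640 → |·| = √(10²+1640²) = √2689700 ≈ 1640, ∠ = arctan(1640/10) ≈ 89.65°
zero (s+349): 349 + j1640 → |·| = √(349²+1640²) = √2811401 ≈ 1676.7, ∠ = arctan(1640/349) ≈ 77.99°
pole (s+80): 80 + j1640 → |·| = √(80²+1640²) = √2696000 ≈ 1642, ∠ = arctan(1640/80) ≈ 87.21°
pole (s+885): 885 + j1640 → |·| = √(885²+1640²) = √3472825 ≈ 1863.6, ∠ = arctan(1640/885) ≈ 61.65°
|L| = 20 · 2.7498e+06 / 3.06e+06 ≈ 17.973
Gain = 20 log₁₀(17.973) ≈ 25.09 dB
∠L = 167.64° − 148.86° = 18.78°

25.1 dB, 18.8°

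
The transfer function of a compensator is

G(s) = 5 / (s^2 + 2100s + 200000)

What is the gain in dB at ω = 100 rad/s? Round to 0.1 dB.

Substitute s = j100:
Numerator: 5 = 5 + j0
Denominator: (j100)^2 + 2100(j100) + 200000 = 190000 + j210000
|N| = √(5² + 0²) ≈ 5, ∠N ≈ 0.00°
|D| = √(190000² + 210000²) ≈ 2.832e+05, ∠D ≈ 47.86°
|G| = 5 / 2.832e+05 ≈ 1.7655e-05
Gain = 20 log₁₀(1.7655e-05) ≈ -95.06 dB

-95.1 dB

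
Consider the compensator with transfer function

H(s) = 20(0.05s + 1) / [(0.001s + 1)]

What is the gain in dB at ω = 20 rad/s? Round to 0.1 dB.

At ω = 20 rad/s:
zero (1 + j20·0.05) = 1 + j1 → |·| ≈ 1.4142, ∠ ≈ 45.00°
pole (1 + j20·0.001) = 1 + j0.02 → |·| ≈ 1.0002, ∠ ≈ 1.15°
|H| = 20 · 1.4142 / (1.0002) ≈ 28.278
Gain = 20 log₁₀(28.278) ≈ 29.03 dB

29.0 dB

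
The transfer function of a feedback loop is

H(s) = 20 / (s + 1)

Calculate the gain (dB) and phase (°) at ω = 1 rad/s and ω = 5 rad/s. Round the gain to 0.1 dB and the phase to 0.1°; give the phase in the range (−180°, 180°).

Substitute s = j1:
Numerator: 20 = 20 + j0
Denominator: (j1) + 1 = 1 + j1
|N| = √(20² + 0²) ≈ 20, ∠N ≈ 0.00°
|D| = √(1² + 1²) ≈ 1.4142, ∠D ≈ 45.00°
|H| = 20 / 1.4142 ≈ 14.142
Gain = 20 log₁₀(14.142) ≈ 23.01 dB
∠H = 0.00° − 45.00° = -45.00°

Substitute s = j5:
Numerator: 20 = 20 + j0
Denominator: (j5) + 1 = 1 + j5
|N| = √(20² + 0²) ≈ 20, ∠N ≈ 0.00°
|D| = √(1² + 5²) ≈ 5.099, ∠D ≈ 78.69°
|H| = 20 / 5.099 ≈ 3.9223
Gain = 20 log₁₀(3.9223) ≈ 11.87 dB
∠H = 0.00° − 78.69° = -78.69°

ω = 1: 23.0 dB, -45.0°; ω = 5: 11.9 dB, -78.7°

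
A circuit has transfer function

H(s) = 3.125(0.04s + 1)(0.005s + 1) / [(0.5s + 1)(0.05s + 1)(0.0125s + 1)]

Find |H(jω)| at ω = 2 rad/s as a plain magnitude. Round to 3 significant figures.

At ω = 2 rad/s:
zero (1 + j2·0.04) = 1 + j0.08 → |·| ≈ 1.0032, ∠ ≈ 4.57°
zero (1 + j2·0.005) = 1 + j0.01 → |·| ≈ 1, ∠ ≈ 0.57°
pole (1 + j2·0.5) = 1 + j1 → |·| ≈ 1.4142, ∠ ≈ 45.00°
pole (1 + j2·0.05) = 1 + j0.1 → |·| ≈ 1.005, ∠ ≈ 5.71°
pole (1 + j2·0.0125) = 1 + j0.025 → |·| ≈ 1.0003, ∠ ≈ 1.43°
|H| = 3.125 · 1.0032 · 1 / (1.4142 · 1.005 · 1.0003) ≈ 2.2051

2.21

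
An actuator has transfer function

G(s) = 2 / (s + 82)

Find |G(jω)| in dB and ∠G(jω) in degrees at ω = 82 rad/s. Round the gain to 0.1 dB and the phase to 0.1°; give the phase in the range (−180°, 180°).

-35.3 dB, -45.0°

Substitute s = j82:
Numerator: 2 = 2 + j0
Denominator: (j82) + 82 = 82 + j82
|N| = √(2² + 0²) ≈ 2, ∠N ≈ 0.00°
|D| = √(82² + 82²) ≈ 115.97, ∠D ≈ 45.00°
|G| = 2 / 115.97 ≈ 0.017246
Gain = 20 log₁₀(0.017246) ≈ -35.27 dB
∠G = 0.00° − 45.00° = -45.00°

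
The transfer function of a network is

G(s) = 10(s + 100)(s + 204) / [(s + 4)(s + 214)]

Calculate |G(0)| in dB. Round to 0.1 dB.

47.5 dB

G(0) = 10·100·204 / (4·214) ≈ 238.32
20 log₁₀(238.32) ≈ 47.54 dB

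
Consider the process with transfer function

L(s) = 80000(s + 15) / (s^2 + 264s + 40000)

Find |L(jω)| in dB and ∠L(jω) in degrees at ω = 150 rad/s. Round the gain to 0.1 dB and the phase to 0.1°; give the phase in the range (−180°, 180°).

At s = jω = j150:
zero (s+15): 15 + j150 → |·| = √(15²+150²) = √22725 ≈ 150.75, ∠ = arctan(150/15) ≈ 84.29°
quadratic: (j150)² + 264·j150 + 40000 = 17500 + j39600 → |·| ≈ 43294, ∠ ≈ 66.16°
|L| = 80000 · 150.75 / 43294 ≈ 278.56
Gain = 20 log₁₀(278.56) ≈ 48.90 dB
∠L = 84.29° − 66.16° = 18.13°

48.9 dB, 18.1°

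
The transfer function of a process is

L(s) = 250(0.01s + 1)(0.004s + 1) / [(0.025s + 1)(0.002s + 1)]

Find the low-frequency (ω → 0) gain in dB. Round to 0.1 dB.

L(0) = 250 · 1 / 1 = 250
20 log₁₀(250) ≈ 47.96 dB

48.0 dB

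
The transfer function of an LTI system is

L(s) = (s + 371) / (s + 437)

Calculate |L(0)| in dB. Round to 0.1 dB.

-1.4 dB

L(0) = 371 / 437 ≈ 0.84897
20 log₁₀(0.84897) ≈ -1.42 dB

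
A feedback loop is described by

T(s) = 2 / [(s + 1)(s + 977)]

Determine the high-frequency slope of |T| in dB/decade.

Each pole contributes −20 dB/decade at high frequency; each zero contributes +20 dB/decade.
Net: 0 zero(s) − 2 pole(s) → -40 dB/decade.

-40 dB/decade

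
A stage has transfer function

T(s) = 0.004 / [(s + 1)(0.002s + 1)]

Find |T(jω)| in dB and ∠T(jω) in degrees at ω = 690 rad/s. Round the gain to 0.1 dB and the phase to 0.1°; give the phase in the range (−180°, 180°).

At ω = 690 rad/s:
pole (1 + j690·1) = 1 + j690 → |·| ≈ 690, ∠ ≈ 89.92°
pole (1 + j690·0.002) = 1 + j1.38 → |·| ≈ 1.7042, ∠ ≈ 54.07°
|T| = 0.004 · 1 / (690 · 1.7042) ≈ 3.4017e-06
Gain = 20 log₁₀(3.4017e-06) ≈ -109.37 dB
∠T = (0°) − (89.92° + 54.07°) = -143.99°

-109.4 dB, -144.0°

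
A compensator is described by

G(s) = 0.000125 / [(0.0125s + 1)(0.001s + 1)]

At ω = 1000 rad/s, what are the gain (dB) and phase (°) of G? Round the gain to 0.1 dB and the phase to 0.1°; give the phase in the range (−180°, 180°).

At ω = 1000 rad/s:
pole (1 + j1000·0.0125) = 1 + j12.5 → |·| ≈ 12.54, ∠ ≈ 85.43°
pole (1 + j1000·0.001) = 1 + j1 → |·| ≈ 1.4142, ∠ ≈ 45.00°
|G| = 0.000125 · 1 / (12.54 · 1.4142) ≈ 7.0486e-06
Gain = 20 log₁₀(7.0486e-06) ≈ -103.04 dB
∠G = (0°) − (85.43° + 45.00°) = -130.43°

-103.0 dB, -130.4°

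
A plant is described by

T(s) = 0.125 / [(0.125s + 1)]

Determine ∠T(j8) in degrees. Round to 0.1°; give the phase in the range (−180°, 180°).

-45.0°

At ω = 8 rad/s:
pole (1 + j8·0.125) = 1 + j1 → |·| ≈ 1.4142, ∠ ≈ 45.00°
∠T = (0°) − (45.00°) = -45.00°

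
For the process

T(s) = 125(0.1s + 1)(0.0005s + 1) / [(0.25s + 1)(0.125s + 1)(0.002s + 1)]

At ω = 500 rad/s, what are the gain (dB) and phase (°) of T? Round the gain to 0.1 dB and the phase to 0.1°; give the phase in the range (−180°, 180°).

-4.7 dB, -120.7°

At ω = 500 rad/s:
zero (1 + j500·0.1) = 1 + j50 → |·| ≈ 50.01, ∠ ≈ 88.85°
zero (1 + j500·0.0005) = 1 + j0.25 → |·| ≈ 1.0308, ∠ ≈ 14.04°
pole (1 + j500·0.25) = 1 + j125 → |·| ≈ 125, ∠ ≈ 89.54°
pole (1 + j500·0.125) = 1 + j62.5 → |·| ≈ 62.508, ∠ ≈ 89.08°
pole (1 + j500·0.002) = 1 + j1 → |·| ≈ 1.4142, ∠ ≈ 45.00°
|T| = 125 · 50.01 · 1.0308 / (125 · 62.508 · 1.4142) ≈ 0.58316
Gain = 20 log₁₀(0.58316) ≈ -4.68 dB
∠T = (88.85° + 14.04°) − (89.54° + 89.08° + 45.00°) = -120.73°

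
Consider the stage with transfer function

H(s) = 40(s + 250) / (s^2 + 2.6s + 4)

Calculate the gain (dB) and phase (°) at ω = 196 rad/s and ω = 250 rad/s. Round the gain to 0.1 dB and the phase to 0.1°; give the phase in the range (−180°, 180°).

At s = jω = j196:
zero (s+250): 250 + j196 → |·| = √(250²+196²) = √100916 ≈ 317.67, ∠ = arctan(196/250) ≈ 38.10°
quadratic: (j196)² + 2.6·j196 + 4 = -38412 + j509.6 → |·| ≈ 38415, ∠ ≈ 179.24°
|H| = 40 · 317.67 / 38415 ≈ 0.33078
Gain = 20 log₁₀(0.33078) ≈ -9.61 dB
∠H = 38.10° − 179.24° = -141.14°

At s = jω = j250:
zero (s+250): 250 + j250 → |·| = √(250²+250²) = √125000 ≈ 353.55, ∠ = arctan(250/250) ≈ 45.00°
quadratic: (j250)² + 2.6·j250 + 4 = -62496 + j650 → |·| ≈ 62499, ∠ ≈ 179.40°
|H| = 40 · 353.55 / 62499 ≈ 0.22628
Gain = 20 log₁₀(0.22628) ≈ -12.91 dB
∠H = 45.00° − 179.40° = -134.40°

ω = 196: -9.6 dB, -141.1°; ω = 250: -12.9 dB, -134.4°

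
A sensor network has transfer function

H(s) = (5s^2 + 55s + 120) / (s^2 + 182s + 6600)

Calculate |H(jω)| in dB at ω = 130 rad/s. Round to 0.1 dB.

10.3 dB

Substitute s = j130:
Numerator: 5(j130)^2 + 55(j130) + 120 = -84380 + j7150
Denominator: (j130)^2 + 182(j130) + 6600 = -10300 + j23660
|N| = √(84380² + 7150²) ≈ 84682, ∠N ≈ 175.16°
|D| = √(10300² + 23660²) ≈ 25805, ∠D ≈ 113.53°
|H| = 84682 / 25805 ≈ 3.2816
Gain = 20 log₁₀(3.2816) ≈ 10.32 dB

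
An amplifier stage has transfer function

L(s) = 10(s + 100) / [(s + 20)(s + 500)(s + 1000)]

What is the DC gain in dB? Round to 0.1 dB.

-80.0 dB

L(0) = 10·100 / (20·500·1000) = 0.0001
20 log₁₀(0.0001) ≈ -80.00 dB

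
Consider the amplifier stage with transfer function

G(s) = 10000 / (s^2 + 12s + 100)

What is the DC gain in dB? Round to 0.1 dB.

40.0 dB

G(0) = 10000 / 100 = 100
20 log₁₀(100) ≈ 40.00 dB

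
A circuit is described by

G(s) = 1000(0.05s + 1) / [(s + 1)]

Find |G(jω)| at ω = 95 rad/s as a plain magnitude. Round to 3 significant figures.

51.1

At ω = 95 rad/s:
zero (1 + j95·0.05) = 1 + j4.75 → |·| ≈ 4.8541, ∠ ≈ 78.11°
pole (1 + j95·1) = 1 + j95 → |·| ≈ 95.005, ∠ ≈ 89.40°
|G| = 1000 · 4.8541 / (95.005) ≈ 51.093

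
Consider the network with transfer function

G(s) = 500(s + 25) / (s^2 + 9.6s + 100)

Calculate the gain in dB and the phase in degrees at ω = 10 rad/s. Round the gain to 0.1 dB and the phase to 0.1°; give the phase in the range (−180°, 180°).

42.9 dB, -68.2°

At s = jω = j10:
zero (s+25): 25 + j10 → |·| = √(25²+10²) = √725 ≈ 26.926, ∠ = arctan(10/25) ≈ 21.80°
quadratic: (j10)² + 9.6·j10 + 100 = 0 + j96 → |·| ≈ 96, ∠ ≈ 90.00°
|G| = 500 · 26.926 / 96 ≈ 140.24
Gain = 20 log₁₀(140.24) ≈ 42.94 dB
∠G = 21.80° − 90.00° = -68.20°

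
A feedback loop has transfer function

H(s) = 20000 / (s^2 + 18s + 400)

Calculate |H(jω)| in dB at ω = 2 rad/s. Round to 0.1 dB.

At s = jω = j2:
quadratic: (j2)² + 18·j2 + 400 = 396 + j36 → |·| ≈ 397.63, ∠ ≈ 5.19°
|H| = 20000 / 397.63 ≈ 50.298
Gain = 20 log₁₀(50.298) ≈ 34.03 dB

34.0 dB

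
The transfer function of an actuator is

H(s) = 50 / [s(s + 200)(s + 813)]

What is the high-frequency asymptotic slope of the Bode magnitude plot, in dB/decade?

Each pole contributes −20 dB/decade at high frequency; each zero contributes +20 dB/decade.
Net: 0 zero(s) − 3 pole(s) → -60 dB/decade.

-60 dB/decade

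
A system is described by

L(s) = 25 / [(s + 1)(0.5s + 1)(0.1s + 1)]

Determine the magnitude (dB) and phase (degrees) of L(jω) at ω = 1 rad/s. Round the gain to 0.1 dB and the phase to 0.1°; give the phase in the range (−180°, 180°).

23.9 dB, -77.3°

At ω = 1 rad/s:
pole (1 + j1·1) = 1 + j1 → |·| ≈ 1.4142, ∠ ≈ 45.00°
pole (1 + j1·0.5) = 1 + j0.5 → |·| ≈ 1.118, ∠ ≈ 26.57°
pole (1 + j1·0.1) = 1 + j0.1 → |·| ≈ 1.005, ∠ ≈ 5.71°
|L| = 25 · 1 / (1.4142 · 1.118 · 1.005) ≈ 15.733
Gain = 20 log₁₀(15.733) ≈ 23.94 dB
∠L = (0°) − (45.00° + 26.57° + 5.71°) = -77.28°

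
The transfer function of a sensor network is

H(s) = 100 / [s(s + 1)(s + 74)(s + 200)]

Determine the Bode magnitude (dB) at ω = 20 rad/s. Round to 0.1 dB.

At s = jω = j20:
pole (s+1): 1 + j20 → |·| = √(1²+20²) = √401 ≈ 20.025, ∠ = arctan(20/1) ≈ 87.14°
pole (s+74): 74 + j20 → |·| = √(74²+20²) = √5876 ≈ 76.655, ∠ = arctan(20/74) ≈ 15.12°
pole (s+200): 200 + j20 → |·| = √(200²+20²) = √40400 ≈ 201, ∠ = arctan(20/200) ≈ 5.71°
pole at origin: |s| = 20, ∠ = 90.00° (in denominator)
|H| = 100 / 6.1708e+06 ≈ 1.6205e-05
Gain = 20 log₁₀(1.6205e-05) ≈ -95.81 dB

-95.8 dB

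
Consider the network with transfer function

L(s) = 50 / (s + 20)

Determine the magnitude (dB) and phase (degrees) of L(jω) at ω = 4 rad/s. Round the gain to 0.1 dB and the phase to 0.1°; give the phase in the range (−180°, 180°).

7.8 dB, -11.3°

At s = jω = j4:
pole (s+20): 20 + j4 → |·| = √(20²+4²) = √416 ≈ 20.396, ∠ = arctan(4/20) ≈ 11.31°
|L| = 50 / 20.396 ≈ 2.4515
Gain = 20 log₁₀(2.4515) ≈ 7.79 dB
∠L = 0.00° − 11.31° = -11.31°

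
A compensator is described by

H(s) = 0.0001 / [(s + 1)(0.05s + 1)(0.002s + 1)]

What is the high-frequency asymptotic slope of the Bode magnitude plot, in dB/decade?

-60 dB/decade

Each pole contributes −20 dB/decade at high frequency; each zero contributes +20 dB/decade.
Net: 0 zero(s) − 3 pole(s) → -60 dB/decade.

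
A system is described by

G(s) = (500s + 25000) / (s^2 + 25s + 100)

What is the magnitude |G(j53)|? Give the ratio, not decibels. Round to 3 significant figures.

12.1

Substitute s = j53:
Numerator: 500(j53) + 25000 = 25000 + j26500
Denominator: (j53)^2 + 25(j53) + 100 = -2709 + j1325
|N| = √(25000² + 26500²) ≈ 36431, ∠N ≈ 46.67°
|D| = √(2709² + 1325²) ≈ 3015.7, ∠D ≈ 153.94°
|G| = 36431 / 3015.7 ≈ 12.08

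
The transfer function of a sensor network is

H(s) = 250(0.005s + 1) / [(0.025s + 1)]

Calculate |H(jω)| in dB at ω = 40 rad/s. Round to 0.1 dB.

45.1 dB

At ω = 40 rad/s:
zero (1 + j40·0.005) = 1 + j0.2 → |·| ≈ 1.0198, ∠ ≈ 11.31°
pole (1 + j40·0.025) = 1 + j1 → |·| ≈ 1.4142, ∠ ≈ 45.00°
|H| = 250 · 1.0198 / (1.4142) ≈ 180.28
Gain = 20 log₁₀(180.28) ≈ 45.12 dB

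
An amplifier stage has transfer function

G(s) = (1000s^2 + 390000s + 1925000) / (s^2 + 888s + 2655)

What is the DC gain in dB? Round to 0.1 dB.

57.2 dB

G(0) = 1925000 / 2655 ≈ 725.05
20 log₁₀(725.05) ≈ 57.21 dB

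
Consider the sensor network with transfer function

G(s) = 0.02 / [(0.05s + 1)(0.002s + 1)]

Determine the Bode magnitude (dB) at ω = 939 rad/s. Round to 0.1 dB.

-74.0 dB

At ω = 939 rad/s:
pole (1 + j939·0.05) = 1 + j46.95 → |·| ≈ 46.961, ∠ ≈ 88.78°
pole (1 + j939·0.002) = 1 + j1.878 → |·| ≈ 2.1276, ∠ ≈ 61.97°
|G| = 0.02 · 1 / (46.961 · 2.1276) ≈ 0.00020017
Gain = 20 log₁₀(0.00020017) ≈ -73.97 dB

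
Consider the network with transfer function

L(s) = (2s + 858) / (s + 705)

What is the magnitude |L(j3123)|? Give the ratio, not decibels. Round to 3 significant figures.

1.97

Substitute s = j3123:
Numerator: 2(j3123) + 858 = 858 + j6246
Denominator: (j3123) + 705 = 705 + j3123
|N| = √(858² + 6246²) ≈ 6304.7, ∠N ≈ 82.18°
|D| = √(705² + 3123²) ≈ 3201.6, ∠D ≈ 77.28°
|L| = 6304.7 / 3201.6 ≈ 1.9692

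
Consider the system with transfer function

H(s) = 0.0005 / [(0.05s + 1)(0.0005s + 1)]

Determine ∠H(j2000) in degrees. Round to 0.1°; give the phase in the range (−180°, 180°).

-134.4°

At ω = 2000 rad/s:
pole (1 + j2000·0.05) = 1 + j100 → |·| ≈ 100, ∠ ≈ 89.43°
pole (1 + j2000·0.0005) = 1 + j1 → |·| ≈ 1.4142, ∠ ≈ 45.00°
∠H = (0°) − (89.43° + 45.00°) = -134.43°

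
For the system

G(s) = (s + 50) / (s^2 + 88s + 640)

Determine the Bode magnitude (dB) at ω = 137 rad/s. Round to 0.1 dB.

Substitute s = j137:
Numerator: (j137) + 50 = 50 + j137
Denominator: (j137)^2 + 88(j137) + 640 = -18129 + j12056
|N| = √(50² + 137²) ≈ 145.84, ∠N ≈ 69.95°
|D| = √(18129² + 12056²) ≈ 21772, ∠D ≈ 146.38°
|G| = 145.84 / 21772 ≈ 0.0066985
Gain = 20 log₁₀(0.0066985) ≈ -43.48 dB

-43.5 dB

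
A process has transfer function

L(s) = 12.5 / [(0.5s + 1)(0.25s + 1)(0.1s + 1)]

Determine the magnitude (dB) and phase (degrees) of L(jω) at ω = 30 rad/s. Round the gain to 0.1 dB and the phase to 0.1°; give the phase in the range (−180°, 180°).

At ω = 30 rad/s:
pole (1 + j30·0.5) = 1 + j15 → |·| ≈ 15.033, ∠ ≈ 86.19°
pole (1 + j30·0.25) = 1 + j7.5 → |·| ≈ 7.5664, ∠ ≈ 82.41°
pole (1 + j30·0.1) = 1 + j3 → |·| ≈ 3.1623, ∠ ≈ 71.57°
|L| = 12.5 · 1 / (15.033 · 7.5664 · 3.1623) ≈ 0.034751
Gain = 20 log₁₀(0.034751) ≈ -29.18 dB
∠L = (0°) − (86.19° + 82.41° + 71.57°) = -240.17° ≡ 119.83° (principal value)

-29.2 dB, 119.8°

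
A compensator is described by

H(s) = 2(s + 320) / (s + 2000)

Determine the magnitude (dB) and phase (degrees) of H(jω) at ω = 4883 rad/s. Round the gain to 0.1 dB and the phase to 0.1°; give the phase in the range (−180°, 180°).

5.4 dB, 18.5°

At s = jω = j4883:
zero (s+320): 320 + j4883 → |·| = √(320²+4883²) = √23946089 ≈ 4893.5, ∠ = arctan(4883/320) ≈ 86.25°
pole (s+2000): 2000 + j4883 → |·| = √(2000²+4883²) = √27843689 ≈ 5276.7, ∠ = arctan(4883/2000) ≈ 67.73°
|H| = 2 · 4893.5 / 5276.7 ≈ 1.8548
Gain = 20 log₁₀(1.8548) ≈ 5.37 dB
∠H = 86.25° − 67.73° = 18.52°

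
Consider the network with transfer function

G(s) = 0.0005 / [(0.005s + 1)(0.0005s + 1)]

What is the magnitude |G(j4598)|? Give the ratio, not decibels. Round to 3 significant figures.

At ω = 4598 rad/s:
pole (1 + j4598·0.005) = 1 + j22.99 → |·| ≈ 23.012, ∠ ≈ 87.51°
pole (1 + j4598·0.0005) = 1 + j2.299 → |·| ≈ 2.5071, ∠ ≈ 66.49°
|G| = 0.0005 · 1 / (23.012 · 2.5071) ≈ 8.6665e-06

8.67e-06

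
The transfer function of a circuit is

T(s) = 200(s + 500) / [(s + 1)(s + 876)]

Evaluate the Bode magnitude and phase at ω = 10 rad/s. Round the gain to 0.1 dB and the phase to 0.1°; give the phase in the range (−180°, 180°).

At s = jω = j10:
zero (s+500): 500 + j10 → |·| = √(500²+10²) = √250100 ≈ 500.1, ∠ = arctan(10/500) ≈ 1.15°
pole (s+1): 1 + j10 → |·| = √(1²+10²) = √101 ≈ 10.05, ∠ = arctan(10/1) ≈ 84.29°
pole (s+876): 876 + j10 → |·| = √(876²+10²) = √767476 ≈ 876.06, ∠ = arctan(10/876) ≈ 0.65°
|T| = 200 · 500.1 / 8804.4 ≈ 11.36
Gain = 20 log₁₀(11.36) ≈ 21.11 dB
∠T = 1.15° − 84.94° = -83.79°

21.1 dB, -83.8°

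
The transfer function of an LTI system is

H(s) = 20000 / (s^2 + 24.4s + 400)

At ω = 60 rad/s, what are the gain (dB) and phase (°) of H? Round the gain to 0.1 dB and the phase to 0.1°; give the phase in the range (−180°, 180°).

15.1 dB, -155.4°

At s = jω = j60:
quadratic: (j60)² + 24.4·j60 + 400 = -3200 + j1464 → |·| ≈ 3519, ∠ ≈ 155.42°
|H| = 20000 / 3519 ≈ 5.6834
Gain = 20 log₁₀(5.6834) ≈ 15.09 dB
∠H = 0.00° − 155.42° = -155.42°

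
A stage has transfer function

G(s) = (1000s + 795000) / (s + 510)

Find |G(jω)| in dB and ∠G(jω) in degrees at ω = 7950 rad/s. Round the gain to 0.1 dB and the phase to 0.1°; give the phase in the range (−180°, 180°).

60.0 dB, -2.0°

Substitute s = j7950:
Numerator: 1000(j7950) + 795000 = 795000 + j7950000
Denominator: (j7950) + 510 = 510 + j7950
|N| = √(795000² + 7950000²) ≈ 7.9897e+06, ∠N ≈ 84.29°
|D| = √(510² + 7950²) ≈ 7966.3, ∠D ≈ 86.33°
|G| = 7.9897e+06 / 7966.3 ≈ 1002.9
Gain = 20 log₁₀(1002.9) ≈ 60.03 dB
∠G = 84.29° − 86.33° = -2.04°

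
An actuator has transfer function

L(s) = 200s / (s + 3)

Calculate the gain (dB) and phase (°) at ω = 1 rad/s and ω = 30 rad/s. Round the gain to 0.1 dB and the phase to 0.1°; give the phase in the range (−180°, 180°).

ω = 1: 36.0 dB, 71.6°; ω = 30: 46.0 dB, 5.7°

At s = jω = j1:
zero at origin: s = j1 → |·| = 1, ∠ = 90.00°
pole (s+3): 3 + j1 → |·| = √(3²+1²) = √10 ≈ 3.1623, ∠ = arctan(1/3) ≈ 18.43°
|L| = 200 · 1 / 3.1623 ≈ 63.245
Gain = 20 log₁₀(63.245) ≈ 36.02 dB
∠L = 90.00° − 18.43° = 71.57°

At s = jω = j30:
zero at origin: s = j30 → |·| = 30, ∠ = 90.00°
pole (s+3): 3 + j30 → |·| = √(3²+30²) = √909 ≈ 30.15, ∠ = arctan(30/3) ≈ 84.29°
|L| = 200 · 30 / 30.15 ≈ 199
Gain = 20 log₁₀(199) ≈ 45.98 dB
∠L = 90.00° − 84.29° = 5.71°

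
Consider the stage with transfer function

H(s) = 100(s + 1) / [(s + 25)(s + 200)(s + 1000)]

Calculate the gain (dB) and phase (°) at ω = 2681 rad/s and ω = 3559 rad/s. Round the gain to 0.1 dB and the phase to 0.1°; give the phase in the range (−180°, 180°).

ω = 2681: -97.7 dB, -154.8°; ω = 3559: -102.4 dB, -160.7°

At s = jω = j2681:
zero (s+1): 1 + j2681 → |·| = √(1²+2681²) = √7187762 ≈ 2681, ∠ = arctan(2681/1) ≈ 89.98°
pole (s+25): 25 + j2681 → |·| = √(25²+2681²) = √7188386 ≈ 2681.1, ∠ = arctan(2681/25) ≈ 89.47°
pole (s+200): 200 + j2681 → |·| = √(200²+2681²) = √7227761 ≈ 2688.4, ∠ = arctan(2681/200) ≈ 85.73°
pole (s+1000): 1000 + j2681 → |·| = √(1000²+2681²) = √8187761 ≈ 2861.4, ∠ = arctan(2681/1000) ≈ 69.54°
|H| = 100 · 2681 / 2.0625e+10 ≈ 1.2999e-05
Gain = 20 log₁₀(1.2999e-05) ≈ -97.72 dB
∠H = 89.98° − 244.74° = -154.76°

At s = jω = j3559:
zero (s+1): 1 + j3559 → |·| = √(1²+3559²) = √12666482 ≈ 3559, ∠ = arctan(3559/1) ≈ 89.98°
pole (s+25): 25 + j3559 → |·| = √(25²+3559²) = √12667106 ≈ 3559.1, ∠ = arctan(3559/25) ≈ 89.60°
pole (s+200): 200 + j3559 → |·| = √(200²+3559²) = √12706481 ≈ 3564.6, ∠ = arctan(3559/200) ≈ 86.78°
pole (s+1000): 1000 + j3559 → |·| = √(1000²+3559²) = √13666481 ≈ 3696.8, ∠ = arctan(3559/1000) ≈ 74.31°
|H| = 100 · 3559 / 4.69e+10 ≈ 7.5885e-06
Gain = 20 log₁₀(7.5885e-06) ≈ -102.40 dB
∠H = 89.98° − 250.69° = -160.71°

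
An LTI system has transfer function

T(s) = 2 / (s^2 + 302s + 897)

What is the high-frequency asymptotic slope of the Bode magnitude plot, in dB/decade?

Each pole contributes −20 dB/decade at high frequency; each zero contributes +20 dB/decade.
Net: 0 zero(s) − 2 pole(s) → -40 dB/decade.

-40 dB/decade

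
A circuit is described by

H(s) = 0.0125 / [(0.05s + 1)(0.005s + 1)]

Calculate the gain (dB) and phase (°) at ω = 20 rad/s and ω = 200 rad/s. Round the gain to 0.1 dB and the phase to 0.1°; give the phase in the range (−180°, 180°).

At ω = 20 rad/s:
pole (1 + j20·0.05) = 1 + j1 → |·| ≈ 1.4142, ∠ ≈ 45.00°
pole (1 + j20·0.005) = 1 + j0.1 → |·| ≈ 1.005, ∠ ≈ 5.71°
|H| = 0.0125 · 1 / (1.4142 · 1.005) ≈ 0.0087949
Gain = 20 log₁₀(0.0087949) ≈ -41.12 dB
∠H = (0°) − (45.00° + 5.71°) = -50.71°

At ω = 200 rad/s:
pole (1 + j200·0.05) = 1 + j10 → |·| ≈ 10.05, ∠ ≈ 84.29°
pole (1 + j200·0.005) = 1 + j1 → |·| ≈ 1.4142, ∠ ≈ 45.00°
|H| = 0.0125 · 1 / (10.05 · 1.4142) ≈ 0.00087949
Gain = 20 log₁₀(0.00087949) ≈ -61.12 dB
∠H = (0°) − (84.29° + 45.00°) = -129.29°

ω = 20: -41.1 dB, -50.7°; ω = 200: -61.1 dB, -129.3°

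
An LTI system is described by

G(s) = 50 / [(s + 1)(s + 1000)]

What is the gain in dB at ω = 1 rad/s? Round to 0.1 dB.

At s = jω = j1:
pole (s+1): 1 + j1 → |·| = √(1²+1²) = √2 ≈ 1.4142, ∠ = arctan(1/1) ≈ 45.00°
pole (s+1000): 1000 + j1 → |·| = √(1000²+1²) = √1000001 ≈ 1000, ∠ = arctan(1/1000) ≈ 0.06°
|G| = 50 / 1414.2 ≈ 0.035356
Gain = 20 log₁₀(0.035356) ≈ -29.03 dB

-29.0 dB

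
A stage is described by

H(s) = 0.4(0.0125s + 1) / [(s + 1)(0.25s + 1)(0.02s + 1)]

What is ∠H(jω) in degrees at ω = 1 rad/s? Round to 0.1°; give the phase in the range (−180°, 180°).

-59.5°

At ω = 1 rad/s:
zero (1 + j1·0.0125) = 1 + j0.0125 → |·| ≈ 1.0001, ∠ ≈ 0.72°
pole (1 + j1·1) = 1 + j1 → |·| ≈ 1.4142, ∠ ≈ 45.00°
pole (1 + j1·0.25) = 1 + j0.25 → |·| ≈ 1.0308, ∠ ≈ 14.04°
pole (1 + j1·0.02) = 1 + j0.02 → |·| ≈ 1.0002, ∠ ≈ 1.15°
∠H = (0.72°) − (45.00° + 14.04° + 1.15°) = -59.47°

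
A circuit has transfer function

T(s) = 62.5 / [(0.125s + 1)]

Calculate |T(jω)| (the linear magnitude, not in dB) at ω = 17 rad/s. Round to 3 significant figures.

At ω = 17 rad/s:
pole (1 + j17·0.125) = 1 + j2.125 → |·| ≈ 2.3485, ∠ ≈ 64.80°
|T| = 62.5 · 1 / (2.3485) ≈ 26.613

26.6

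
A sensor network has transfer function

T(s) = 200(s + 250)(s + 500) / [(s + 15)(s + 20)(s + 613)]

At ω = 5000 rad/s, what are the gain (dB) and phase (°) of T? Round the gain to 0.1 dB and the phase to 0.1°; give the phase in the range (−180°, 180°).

-28.0 dB, -91.2°

At s = jω = j5000:
zero (s+250): 250 + j5000 → |·| = √(250²+5000²) = √25062500 ≈ 5006.2, ∠ = arctan(5000/250) ≈ 87.14°
zero (s+500): 500 + j5000 → |·| = √(500²+5000²) = √25250000 ≈ 5024.9, ∠ = arctan(5000/500) ≈ 84.29°
pole (s+15): 15 + j5000 → |·| = √(15²+5000²) = √25000225 ≈ 5000, ∠ = arctan(5000/15) ≈ 89.83°
pole (s+20): 20 + j5000 → |·| = √(20²+5000²) = √25000400 ≈ 5000, ∠ = arctan(5000/20) ≈ 89.77°
pole (s+613): 613 + j5000 → |·| = √(613²+5000²) = √25375769 ≈ 5037.4, ∠ = arctan(5000/613) ≈ 83.01°
|T| = 200 · 2.5156e+07 / 1.2593e+11 ≈ 0.039952
Gain = 20 log₁₀(0.039952) ≈ -27.97 dB
∠T = 171.43° − 262.61° = -91.18°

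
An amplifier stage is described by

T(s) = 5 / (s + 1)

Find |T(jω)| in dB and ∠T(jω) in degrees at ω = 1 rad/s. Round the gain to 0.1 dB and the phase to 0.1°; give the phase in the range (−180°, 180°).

At s = jω = j1:
pole (s+1): 1 + j1 → |·| = √(1²+1²) = √2 ≈ 1.4142, ∠ = arctan(1/1) ≈ 45.00°
|T| = 5 / 1.4142 ≈ 3.5356
Gain = 20 log₁₀(3.5356) ≈ 10.97 dB
∠T = 0.00° − 45.00° = -45.00°

11.0 dB, -45.0°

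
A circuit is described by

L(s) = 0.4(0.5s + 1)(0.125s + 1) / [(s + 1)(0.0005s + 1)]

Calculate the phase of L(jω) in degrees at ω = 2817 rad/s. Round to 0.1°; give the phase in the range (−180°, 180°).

At ω = 2817 rad/s:
zero (1 + j2817·0.5) = 1 + j1408.5 → |·| ≈ 1408.5, ∠ ≈ 89.96°
zero (1 + j2817·0.125) = 1 + j352.125 → |·| ≈ 352.13, ∠ ≈ 89.84°
pole (1 + j2817·1) = 1 + j2817 → |·| ≈ 2817, ∠ ≈ 89.98°
pole (1 + j2817·0.0005) = 1 + j1.4085 → |·| ≈ 1.7274, ∠ ≈ 54.63°
∠L = (89.96° + 89.84°) − (89.98° + 54.63°) = 35.19°

35.2°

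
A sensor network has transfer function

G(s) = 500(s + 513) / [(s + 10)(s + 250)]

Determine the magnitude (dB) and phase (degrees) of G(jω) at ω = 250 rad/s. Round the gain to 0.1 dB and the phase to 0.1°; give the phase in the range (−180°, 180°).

10.2 dB, -106.7°

At s = jω = j250:
zero (s+513): 513 + j250 → |·| = √(513²+250²) = √325669 ≈ 570.67, ∠ = arctan(250/513) ≈ 25.98°
pole (s+10): 10 + j250 → |·| = √(10²+250²) = √62600 ≈ 250.2, ∠ = arctan(250/10) ≈ 87.71°
pole (s+250): 250 + j250 → |·| = √(250²+250²) = √125000 ≈ 353.55, ∠ = arctan(250/250) ≈ 45.00°
|G| = 500 · 570.67 / 88458 ≈ 3.2257
Gain = 20 log₁₀(3.2257) ≈ 10.17 dB
∠G = 25.98° − 132.71° = -106.73°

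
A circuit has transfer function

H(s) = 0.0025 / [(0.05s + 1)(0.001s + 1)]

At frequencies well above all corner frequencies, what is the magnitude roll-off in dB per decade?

-40 dB/decade

Each pole contributes −20 dB/decade at high frequency; each zero contributes +20 dB/decade.
Net: 0 zero(s) − 2 pole(s) → -40 dB/decade.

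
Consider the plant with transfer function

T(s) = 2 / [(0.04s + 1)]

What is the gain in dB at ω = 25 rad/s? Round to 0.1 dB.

At ω = 25 rad/s:
pole (1 + j25·0.04) = 1 + j1 → |·| ≈ 1.4142, ∠ ≈ 45.00°
|T| = 2 · 1 / (1.4142) ≈ 1.4142
Gain = 20 log₁₀(1.4142) ≈ 3.01 dB

3.0 dB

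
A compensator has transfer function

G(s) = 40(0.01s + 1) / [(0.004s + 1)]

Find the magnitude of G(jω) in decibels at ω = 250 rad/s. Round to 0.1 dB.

37.6 dB

At ω = 250 rad/s:
zero (1 + j250·0.01) = 1 + j2.5 → |·| ≈ 2.6926, ∠ ≈ 68.20°
pole (1 + j250·0.004) = 1 + j1 → |·| ≈ 1.4142, ∠ ≈ 45.00°
|G| = 40 · 2.6926 / (1.4142) ≈ 76.159
Gain = 20 log₁₀(76.159) ≈ 37.63 dB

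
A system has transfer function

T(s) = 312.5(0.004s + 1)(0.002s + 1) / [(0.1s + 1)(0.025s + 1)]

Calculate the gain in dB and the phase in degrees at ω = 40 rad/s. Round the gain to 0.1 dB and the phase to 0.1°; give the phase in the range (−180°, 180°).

At ω = 40 rad/s:
zero (1 + j40·0.004) = 1 + j0.16 → |·| ≈ 1.0127, ∠ ≈ 9.09°
zero (1 + j40·0.002) = 1 + j0.08 → |·| ≈ 1.0032, ∠ ≈ 4.57°
pole (1 + j40·0.1) = 1 + j4 → |·| ≈ 4.1231, ∠ ≈ 75.96°
pole (1 + j40·0.025) = 1 + j1 → |·| ≈ 1.4142, ∠ ≈ 45.00°
|T| = 312.5 · 1.0127 · 1.0032 / (4.1231 · 1.4142) ≈ 54.448
Gain = 20 log₁₀(54.448) ≈ 34.72 dB
∠T = (9.09° + 4.57°) − (75.96° + 45.00°) = -107.30°

34.7 dB, -107.3°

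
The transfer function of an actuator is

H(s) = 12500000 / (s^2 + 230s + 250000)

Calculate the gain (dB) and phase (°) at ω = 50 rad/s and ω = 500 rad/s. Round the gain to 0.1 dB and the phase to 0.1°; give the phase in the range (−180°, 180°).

At s = jω = j50:
quadratic: (j50)² + 230·j50 + 250000 = 247500 + j11500 → |·| ≈ 2.4777e+05, ∠ ≈ 2.66°
|H| = 12500000 / 2.4777e+05 ≈ 50.45
Gain = 20 log₁₀(50.45) ≈ 34.06 dB
∠H = 0.00° − 2.66° = -2.66°

At s = jω = j500:
quadratic: (j500)² + 230·j500 + 250000 = 0 + j115000 → |·| ≈ 1.15e+05, ∠ ≈ 90.00°
|H| = 12500000 / 1.15e+05 ≈ 108.7
Gain = 20 log₁₀(108.7) ≈ 40.72 dB
∠H = 0.00° − 90.00° = -90.00°

ω = 50: 34.1 dB, -2.7°; ω = 500: 40.7 dB, -90.0°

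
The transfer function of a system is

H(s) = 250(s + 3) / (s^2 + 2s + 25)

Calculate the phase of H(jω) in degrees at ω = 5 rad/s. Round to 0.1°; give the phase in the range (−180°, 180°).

At s = jω = j5:
zero (s+3): 3 + j5 → |·| = √(3²+5²) = √34 ≈ 5.831, ∠ = arctan(5/3) ≈ 59.04°
quadratic: (j5)² + 2·j5 + 25 = 0 + j10 → |·| ≈ 10, ∠ ≈ 90.00°
∠H = 59.04° − 90.00° = -30.96°

-31.0°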